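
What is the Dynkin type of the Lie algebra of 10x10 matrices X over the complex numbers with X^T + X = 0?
type D_5

This is so(10) with 10 even, which has dimension 10(10-1)/2 = 45 and rank 10/2 = 5. In the classification of classical Lie algebras, the orthogonal algebra so(2n) in an even number of variables has type D_n; here n = 5, so the Dynkin diagram is a chain of 3 nodes with a fork of two nodes at one end (D_5). Hence the type is D_5.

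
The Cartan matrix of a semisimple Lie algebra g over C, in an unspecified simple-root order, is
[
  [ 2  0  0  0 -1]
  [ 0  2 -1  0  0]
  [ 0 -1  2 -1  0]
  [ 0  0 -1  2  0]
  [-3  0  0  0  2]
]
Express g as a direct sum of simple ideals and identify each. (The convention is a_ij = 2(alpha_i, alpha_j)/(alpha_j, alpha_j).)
A_3 (sl(4)) ⊕ G_2

The diagram associated to this matrix has two connected components: the simple roots {alpha_2, alpha_3, alpha_4} form a chain of 3 nodes with single edges (A_3), and {alpha_1, alpha_5} form two nodes joined by a triple edge (G_2). A semisimple Lie algebra decomposes uniquely as the direct sum of simple ideals, one per connected component of its Dynkin diagram, so g ≅ A_3 ⊕ G_2 (dimension 15 + 14 = 29).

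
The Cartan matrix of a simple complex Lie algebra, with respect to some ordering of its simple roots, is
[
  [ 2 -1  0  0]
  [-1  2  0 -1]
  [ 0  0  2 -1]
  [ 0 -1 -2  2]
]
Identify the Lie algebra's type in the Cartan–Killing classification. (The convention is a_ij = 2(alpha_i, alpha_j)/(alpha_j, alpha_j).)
B_4

The matrix has rank 4 with 2's on the diagonal. Reading the off-diagonal entries as Dynkin edges (a single edge where a_ij = a_ji = -1; a double or triple edge where a_ij * a_ji = 2 or 3), the diagram is a chain of 4 nodes with a double edge at one end; the terminal node there is the unique short simple root (B_4). One simple-root ordering that puts it in standard form is (alpha_1, alpha_2, alpha_4, alpha_3). So the algebra is type B_4, i.e. so(9).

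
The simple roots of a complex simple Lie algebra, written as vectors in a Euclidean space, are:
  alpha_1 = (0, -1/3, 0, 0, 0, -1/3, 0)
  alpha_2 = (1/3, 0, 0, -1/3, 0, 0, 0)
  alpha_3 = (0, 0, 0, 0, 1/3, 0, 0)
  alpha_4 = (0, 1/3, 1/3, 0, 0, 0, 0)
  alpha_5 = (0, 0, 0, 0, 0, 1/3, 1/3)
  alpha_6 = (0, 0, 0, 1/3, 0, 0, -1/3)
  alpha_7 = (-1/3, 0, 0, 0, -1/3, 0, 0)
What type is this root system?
Compute the Cartan integers a_ij = 2(alpha_i, alpha_j)/(alpha_j, alpha_j); the resulting 7x7 Cartan matrix is
[[2, 0, 0, -1, -1, 0, 0], [0, 2, 0, 0, 0, -1, -1], [0, 0, 2, 0, 0, 0, -1], [-1, 0, 0, 2, 0, 0, 0], [-1, 0, 0, 0, 2, -1, 0], [0, -1, 0, 0, -1, 2, 0], [0, -1, -2, 0, 0, 0, 2]].
The roots have two lengths (squared-length ratio 2:1); the short ones are alpha_{3}. The associated Dynkin diagram is a chain of 7 nodes with a double edge at one end; the terminal node there is the unique short simple root (B_7), so the type is B_7 (the algebra so(15)).

B_7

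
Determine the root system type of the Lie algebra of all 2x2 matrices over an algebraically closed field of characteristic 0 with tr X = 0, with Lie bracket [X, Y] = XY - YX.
This is sl(2), which has dimension 2^2 - 1 = 3 and rank 2 - 1 = 1 (a Cartan subalgebra is the diagonal traceless matrices). In the classification of classical Lie algebras, the special linear algebra sl(n+1) has type A_n; here n = 1, so the Dynkin diagram is a chain of 1 nodes with single edges (A_1). Hence the type is A_1.

A_1 (sl(2))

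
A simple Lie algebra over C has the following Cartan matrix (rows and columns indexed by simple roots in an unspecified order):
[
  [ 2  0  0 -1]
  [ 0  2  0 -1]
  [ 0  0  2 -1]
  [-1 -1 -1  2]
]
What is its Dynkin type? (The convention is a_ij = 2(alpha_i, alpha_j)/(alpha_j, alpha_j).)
D_4

The matrix has rank 4 with 2's on the diagonal. Reading the off-diagonal entries as Dynkin edges (a single edge where a_ij = a_ji = -1; a double or triple edge where a_ij * a_ji = 2 or 3), the diagram is a chain of 2 nodes with a fork of two nodes at one end (D_4). One simple-root ordering that puts it in standard form is (alpha_1, alpha_4, alpha_2, alpha_3). So the algebra is type D_4, i.e. so(8).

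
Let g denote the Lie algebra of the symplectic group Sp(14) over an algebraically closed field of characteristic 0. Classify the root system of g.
This is sp(14), which has dimension 14(14+1)/2 = 105 and rank 14/2 = 7. In the classification of classical Lie algebras, the symplectic algebra sp(2n) has type C_n; here n = 7, so the Dynkin diagram is a chain of 7 nodes with a double edge at one end; the terminal node there is the unique long simple root (C_7). Hence the type is C_7.

C_7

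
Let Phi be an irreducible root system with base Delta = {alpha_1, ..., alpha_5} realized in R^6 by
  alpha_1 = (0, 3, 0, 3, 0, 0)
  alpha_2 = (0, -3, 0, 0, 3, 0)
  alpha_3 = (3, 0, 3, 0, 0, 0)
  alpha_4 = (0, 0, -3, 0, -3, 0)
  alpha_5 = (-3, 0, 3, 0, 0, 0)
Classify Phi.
Compute the Cartan integers a_ij = 2(alpha_i, alpha_j)/(alpha_j, alpha_j); the resulting 5x5 Cartan matrix is
[[2, -1, 0, 0, 0], [-1, 2, 0, -1, 0], [0, 0, 2, -1, 0], [0, -1, -1, 2, -1], [0, 0, 0, -1, 2]].
All simple roots have the same length, so the diagram is simply laced. The associated Dynkin diagram is a chain of 3 nodes with a fork of two nodes at one end (D_5), so the type is D_5 (the algebra so(10)).

D_5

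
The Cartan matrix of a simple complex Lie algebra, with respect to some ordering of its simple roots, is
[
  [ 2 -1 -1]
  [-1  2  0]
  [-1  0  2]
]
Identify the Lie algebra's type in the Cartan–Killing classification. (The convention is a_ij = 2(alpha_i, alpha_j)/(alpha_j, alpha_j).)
A_3

The matrix has rank 3 with 2's on the diagonal. Reading the off-diagonal entries as Dynkin edges (a single edge where a_ij = a_ji = -1; a double or triple edge where a_ij * a_ji = 2 or 3), the diagram is a chain of 3 nodes with single edges (A_3). One simple-root ordering that puts it in standard form is (alpha_3, alpha_1, alpha_2). So the algebra is type A_3, i.e. sl(4).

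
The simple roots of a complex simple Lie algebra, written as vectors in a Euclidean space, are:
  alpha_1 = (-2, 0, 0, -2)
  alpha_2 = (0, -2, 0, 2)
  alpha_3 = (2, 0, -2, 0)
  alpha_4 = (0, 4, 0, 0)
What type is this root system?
type C_4

Compute the Cartan integers a_ij = 2(alpha_i, alpha_j)/(alpha_j, alpha_j); the resulting 4x4 Cartan matrix is
[[2, -1, -1, 0], [-1, 2, 0, -1], [-1, 0, 2, 0], [0, -2, 0, 2]].
The roots have two lengths (squared-length ratio 2:1); the short ones are alpha_{1,2,3}. The associated Dynkin diagram is a chain of 4 nodes with a double edge at one end; the terminal node there is the unique long simple root (C_4), so the type is C_4 (the algebra sp(8)).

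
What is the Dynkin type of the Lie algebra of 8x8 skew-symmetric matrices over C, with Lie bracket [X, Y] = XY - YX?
D4

This is so(8) with 8 even, which has dimension 8(8-1)/2 = 28 and rank 8/2 = 4. In the classification of classical Lie algebras, the orthogonal algebra so(2n) in an even number of variables has type D_n; here n = 4, so the Dynkin diagram is a chain of 2 nodes with a fork of two nodes at one end (D_4). Hence the type is D_4.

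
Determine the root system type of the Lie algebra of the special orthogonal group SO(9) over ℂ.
B_4

This is so(9) with 9 odd, which has dimension 9(9-1)/2 = 36 and rank (9-1)/2 = 4. In the classification of classical Lie algebras, the orthogonal algebra so(2n+1) in an odd number of variables has type B_n; here n = 4, so the Dynkin diagram is a chain of 4 nodes with a double edge at one end; the terminal node there is the unique short simple root (B_4). Hence the type is B_4.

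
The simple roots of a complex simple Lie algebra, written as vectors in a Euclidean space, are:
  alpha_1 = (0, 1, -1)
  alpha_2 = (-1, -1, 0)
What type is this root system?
A2

Compute the Cartan integers a_ij = 2(alpha_i, alpha_j)/(alpha_j, alpha_j); the resulting 2x2 Cartan matrix is
[[2, -1], [-1, 2]].
All simple roots have the same length, so the diagram is simply laced. The associated Dynkin diagram is a chain of 2 nodes with single edges (A_2), so the type is A_2 (the algebra sl(3)).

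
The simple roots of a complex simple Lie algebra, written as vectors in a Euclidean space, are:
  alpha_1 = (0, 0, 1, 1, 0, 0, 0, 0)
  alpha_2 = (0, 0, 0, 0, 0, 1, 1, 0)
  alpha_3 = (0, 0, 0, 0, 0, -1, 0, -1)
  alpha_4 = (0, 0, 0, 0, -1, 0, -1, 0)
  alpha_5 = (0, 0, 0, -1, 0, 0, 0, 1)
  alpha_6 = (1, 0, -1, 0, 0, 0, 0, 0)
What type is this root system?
Compute the Cartan integers a_ij = 2(alpha_i, alpha_j)/(alpha_j, alpha_j); the resulting 6x6 Cartan matrix is
[[2, 0, 0, 0, -1, -1], [0, 2, -1, -1, 0, 0], [0, -1, 2, 0, -1, 0], [0, -1, 0, 2, 0, 0], [-1, 0, -1, 0, 2, 0], [-1, 0, 0, 0, 0, 2]].
All simple roots have the same length, so the diagram is simply laced. The associated Dynkin diagram is a chain of 6 nodes with single edges (A_6), so the type is A_6 (the algebra sl(7)).

A6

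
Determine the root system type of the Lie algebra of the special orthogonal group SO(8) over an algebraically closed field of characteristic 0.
D4

This is so(8) with 8 even, which has dimension 8(8-1)/2 = 28 and rank 8/2 = 4. In the classification of classical Lie algebras, the orthogonal algebra so(2n) in an even number of variables has type D_n; here n = 4, so the Dynkin diagram is a chain of 2 nodes with a fork of two nodes at one end (D_4). Hence the type is D_4.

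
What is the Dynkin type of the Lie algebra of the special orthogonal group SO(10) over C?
D_5 (so(10))

This is so(10) with 10 even, which has dimension 10(10-1)/2 = 45 and rank 10/2 = 5. In the classification of classical Lie algebras, the orthogonal algebra so(2n) in an even number of variables has type D_n; here n = 5, so the Dynkin diagram is a chain of 3 nodes with a fork of two nodes at one end (D_5). Hence the type is D_5.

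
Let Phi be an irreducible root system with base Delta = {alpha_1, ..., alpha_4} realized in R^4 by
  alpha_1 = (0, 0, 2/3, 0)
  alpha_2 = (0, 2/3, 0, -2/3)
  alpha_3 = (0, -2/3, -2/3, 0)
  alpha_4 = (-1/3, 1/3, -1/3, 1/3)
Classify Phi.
F4

Compute the Cartan integers a_ij = 2(alpha_i, alpha_j)/(alpha_j, alpha_j); the resulting 4x4 Cartan matrix is
[[2, 0, -1, -1], [0, 2, -1, 0], [-2, -1, 2, 0], [-1, 0, 0, 2]].
The roots have two lengths (squared-length ratio 2:1); the short ones are alpha_{1,4}. The associated Dynkin diagram is a chain of 4 nodes with a double edge between the middle two (F_4), so the type is F_4.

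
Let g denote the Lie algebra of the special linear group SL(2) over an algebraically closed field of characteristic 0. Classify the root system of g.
This is sl(2), which has dimension 2^2 - 1 = 3 and rank 2 - 1 = 1 (a Cartan subalgebra is the diagonal traceless matrices). In the classification of classical Lie algebras, the special linear algebra sl(n+1) has type A_n; here n = 1, so the Dynkin diagram is a chain of 1 nodes with single edges (A_1). Hence the type is A_1.

A_1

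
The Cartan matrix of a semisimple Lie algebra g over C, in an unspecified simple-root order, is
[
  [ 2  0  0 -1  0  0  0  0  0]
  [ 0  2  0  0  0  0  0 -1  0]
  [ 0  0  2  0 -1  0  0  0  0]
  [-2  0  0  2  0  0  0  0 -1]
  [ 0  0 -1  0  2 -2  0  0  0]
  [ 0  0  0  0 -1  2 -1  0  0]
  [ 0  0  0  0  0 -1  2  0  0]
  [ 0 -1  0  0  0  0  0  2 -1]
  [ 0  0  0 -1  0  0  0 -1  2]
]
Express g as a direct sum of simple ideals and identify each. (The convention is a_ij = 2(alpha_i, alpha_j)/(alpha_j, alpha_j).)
type B_5 + type F_4

The diagram associated to this matrix has two connected components: the simple roots {alpha_1, alpha_2, alpha_4, alpha_8, alpha_9} form a chain of 5 nodes with a double edge at one end; the terminal node there is the unique short simple root (B_5), and {alpha_3, alpha_5, alpha_6, alpha_7} form a chain of 4 nodes with a double edge between the middle two (F_4). A semisimple Lie algebra decomposes uniquely as the direct sum of simple ideals, one per connected component of its Dynkin diagram, so g ≅ B_5 ⊕ F_4 (dimension 55 + 52 = 107).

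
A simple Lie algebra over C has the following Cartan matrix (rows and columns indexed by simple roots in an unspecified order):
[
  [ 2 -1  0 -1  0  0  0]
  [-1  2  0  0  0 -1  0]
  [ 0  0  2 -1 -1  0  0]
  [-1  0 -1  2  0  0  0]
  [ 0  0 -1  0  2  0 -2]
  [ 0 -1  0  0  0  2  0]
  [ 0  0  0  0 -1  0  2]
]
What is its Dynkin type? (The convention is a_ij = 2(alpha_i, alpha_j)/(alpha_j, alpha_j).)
B_7

The matrix has rank 7 with 2's on the diagonal. Reading the off-diagonal entries as Dynkin edges (a single edge where a_ij = a_ji = -1; a double or triple edge where a_ij * a_ji = 2 or 3), the diagram is a chain of 7 nodes with a double edge at one end; the terminal node there is the unique short simple root (B_7). One simple-root ordering that puts it in standard form is (alpha_6, alpha_2, alpha_1, alpha_4, alpha_3, alpha_5, alpha_7). So the algebra is type B_7, i.e. so(15).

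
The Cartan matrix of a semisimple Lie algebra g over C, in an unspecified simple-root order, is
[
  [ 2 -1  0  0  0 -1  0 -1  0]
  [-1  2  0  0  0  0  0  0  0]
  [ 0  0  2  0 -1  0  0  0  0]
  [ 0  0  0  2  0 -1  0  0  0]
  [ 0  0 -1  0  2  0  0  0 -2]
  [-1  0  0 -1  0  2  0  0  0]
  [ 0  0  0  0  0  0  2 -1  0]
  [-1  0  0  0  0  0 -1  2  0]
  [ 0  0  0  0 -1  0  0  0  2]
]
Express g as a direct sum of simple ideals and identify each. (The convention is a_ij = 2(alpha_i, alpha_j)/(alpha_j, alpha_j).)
The diagram associated to this matrix has two connected components: the simple roots {alpha_3, alpha_5, alpha_9} form a chain of 3 nodes with a double edge at one end; the terminal node there is the unique short simple root (B_3), and {alpha_1, alpha_2, alpha_4, alpha_6, alpha_7, alpha_8} form a chain of 5 nodes with one extra node attached to the third node from one end (E_6). A semisimple Lie algebra decomposes uniquely as the direct sum of simple ideals, one per connected component of its Dynkin diagram, so g ≅ B_3 ⊕ E_6 (dimension 21 + 78 = 99).

type B_3 + type E_6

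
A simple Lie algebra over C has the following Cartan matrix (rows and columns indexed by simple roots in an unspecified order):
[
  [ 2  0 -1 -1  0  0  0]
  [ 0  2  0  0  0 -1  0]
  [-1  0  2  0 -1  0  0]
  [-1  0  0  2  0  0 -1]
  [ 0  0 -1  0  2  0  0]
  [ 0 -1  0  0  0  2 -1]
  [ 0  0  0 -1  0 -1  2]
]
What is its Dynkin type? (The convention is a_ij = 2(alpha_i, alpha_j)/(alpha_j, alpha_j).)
The matrix has rank 7 with 2's on the diagonal. Reading the off-diagonal entries as Dynkin edges (a single edge where a_ij = a_ji = -1; a double or triple edge where a_ij * a_ji = 2 or 3), the diagram is a chain of 7 nodes with single edges (A_7). One simple-root ordering that puts it in standard form is (alpha_2, alpha_6, alpha_7, alpha_4, alpha_1, alpha_3, alpha_5). So the algebra is type A_7, i.e. sl(8).

A_7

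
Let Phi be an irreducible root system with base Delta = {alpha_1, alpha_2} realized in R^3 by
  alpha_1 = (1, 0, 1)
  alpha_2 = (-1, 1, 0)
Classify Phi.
A2

Compute the Cartan integers a_ij = 2(alpha_i, alpha_j)/(alpha_j, alpha_j); the resulting 2x2 Cartan matrix is
[[2, -1], [-1, 2]].
All simple roots have the same length, so the diagram is simply laced. The associated Dynkin diagram is a chain of 2 nodes with single edges (A_2), so the type is A_2 (the algebra sl(3)).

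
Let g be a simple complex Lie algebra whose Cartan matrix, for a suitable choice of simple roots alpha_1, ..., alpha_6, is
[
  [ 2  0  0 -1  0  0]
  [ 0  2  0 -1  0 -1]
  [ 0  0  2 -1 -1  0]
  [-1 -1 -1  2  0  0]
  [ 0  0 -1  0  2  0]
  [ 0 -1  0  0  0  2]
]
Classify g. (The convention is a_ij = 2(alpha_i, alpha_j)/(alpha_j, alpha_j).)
The matrix has rank 6 with 2's on the diagonal. Reading the off-diagonal entries as Dynkin edges (a single edge where a_ij = a_ji = -1; a double or triple edge where a_ij * a_ji = 2 or 3), the diagram is a chain of 5 nodes with one extra node attached to the third node from one end (E_6). One simple-root ordering that puts it in standard form is (alpha_6, alpha_1, alpha_2, alpha_4, alpha_3, alpha_5). So the algebra is type E_6.

E6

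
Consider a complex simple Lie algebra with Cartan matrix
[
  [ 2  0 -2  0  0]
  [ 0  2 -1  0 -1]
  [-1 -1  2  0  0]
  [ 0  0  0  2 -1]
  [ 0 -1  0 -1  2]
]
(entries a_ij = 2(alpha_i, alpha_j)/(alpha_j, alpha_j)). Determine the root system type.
The matrix has rank 5 with 2's on the diagonal. Reading the off-diagonal entries as Dynkin edges (a single edge where a_ij = a_ji = -1; a double or triple edge where a_ij * a_ji = 2 or 3), the diagram is a chain of 5 nodes with a double edge at one end; the terminal node there is the unique long simple root (C_5). One simple-root ordering that puts it in standard form is (alpha_4, alpha_5, alpha_2, alpha_3, alpha_1). So the algebra is type C_5, i.e. sp(10).

C5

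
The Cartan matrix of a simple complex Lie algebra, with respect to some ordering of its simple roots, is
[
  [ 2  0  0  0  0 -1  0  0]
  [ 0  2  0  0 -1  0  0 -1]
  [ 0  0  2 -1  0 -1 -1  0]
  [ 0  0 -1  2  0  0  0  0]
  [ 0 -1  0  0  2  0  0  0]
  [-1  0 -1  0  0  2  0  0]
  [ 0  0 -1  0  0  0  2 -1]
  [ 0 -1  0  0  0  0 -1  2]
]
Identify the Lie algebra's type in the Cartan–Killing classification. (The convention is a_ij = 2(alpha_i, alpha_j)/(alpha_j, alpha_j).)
The matrix has rank 8 with 2's on the diagonal. Reading the off-diagonal entries as Dynkin edges (a single edge where a_ij = a_ji = -1; a double or triple edge where a_ij * a_ji = 2 or 3), the diagram is a chain of 7 nodes with one extra node attached to the third node from one end (E_8). One simple-root ordering that puts it in standard form is (alpha_1, alpha_4, alpha_6, alpha_3, alpha_7, alpha_8, alpha_2, alpha_5). So the algebra is type E_8.

type E_8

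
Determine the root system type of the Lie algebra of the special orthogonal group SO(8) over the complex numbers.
This is so(8) with 8 even, which has dimension 8(8-1)/2 = 28 and rank 8/2 = 4. In the classification of classical Lie algebras, the orthogonal algebra so(2n) in an even number of variables has type D_n; here n = 4, so the Dynkin diagram is a chain of 2 nodes with a fork of two nodes at one end (D_4). Hence the type is D_4.

type D_4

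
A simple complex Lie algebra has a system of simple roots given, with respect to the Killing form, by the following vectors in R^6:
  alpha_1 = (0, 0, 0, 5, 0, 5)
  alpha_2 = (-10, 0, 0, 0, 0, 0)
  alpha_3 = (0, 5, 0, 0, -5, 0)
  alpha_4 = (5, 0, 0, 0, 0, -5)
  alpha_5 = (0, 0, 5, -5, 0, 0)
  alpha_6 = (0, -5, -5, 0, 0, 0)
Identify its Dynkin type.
Compute the Cartan integers a_ij = 2(alpha_i, alpha_j)/(alpha_j, alpha_j); the resulting 6x6 Cartan matrix is
[[2, 0, 0, -1, -1, 0], [0, 2, 0, -2, 0, 0], [0, 0, 2, 0, 0, -1], [-1, -1, 0, 2, 0, 0], [-1, 0, 0, 0, 2, -1], [0, 0, -1, 0, -1, 2]].
The roots have two lengths (squared-length ratio 2:1); the short ones are alpha_{1,3,4,5,6}. The associated Dynkin diagram is a chain of 6 nodes with a double edge at one end; the terminal node there is the unique long simple root (C_6), so the type is C_6 (the algebra sp(12)).

C6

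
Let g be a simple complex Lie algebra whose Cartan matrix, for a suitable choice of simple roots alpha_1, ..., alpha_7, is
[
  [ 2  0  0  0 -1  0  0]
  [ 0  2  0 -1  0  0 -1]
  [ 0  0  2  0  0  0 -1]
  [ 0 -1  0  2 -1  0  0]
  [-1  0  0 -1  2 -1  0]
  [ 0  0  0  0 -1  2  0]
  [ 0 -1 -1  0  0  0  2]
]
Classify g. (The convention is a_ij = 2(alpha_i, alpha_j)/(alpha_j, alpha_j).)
The matrix has rank 7 with 2's on the diagonal. Reading the off-diagonal entries as Dynkin edges (a single edge where a_ij = a_ji = -1; a double or triple edge where a_ij * a_ji = 2 or 3), the diagram is a chain of 5 nodes with a fork of two nodes at one end (D_7). One simple-root ordering that puts it in standard form is (alpha_3, alpha_7, alpha_2, alpha_4, alpha_5, alpha_1, alpha_6). So the algebra is type D_7, i.e. so(14).

type D_7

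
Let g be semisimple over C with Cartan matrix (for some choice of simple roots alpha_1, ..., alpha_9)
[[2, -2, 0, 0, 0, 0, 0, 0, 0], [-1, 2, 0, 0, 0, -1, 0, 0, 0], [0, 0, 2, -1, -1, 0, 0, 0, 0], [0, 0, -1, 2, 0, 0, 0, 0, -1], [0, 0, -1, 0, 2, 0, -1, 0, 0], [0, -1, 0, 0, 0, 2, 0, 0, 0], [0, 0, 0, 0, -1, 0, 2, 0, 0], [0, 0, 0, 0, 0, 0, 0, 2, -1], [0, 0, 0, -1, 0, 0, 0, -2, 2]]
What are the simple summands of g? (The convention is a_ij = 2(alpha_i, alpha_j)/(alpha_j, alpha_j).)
The diagram associated to this matrix has two connected components: the simple roots {alpha_3, alpha_4, alpha_5, alpha_7, alpha_8, alpha_9} form a chain of 6 nodes with a double edge at one end; the terminal node there is the unique short simple root (B_6), and {alpha_1, alpha_2, alpha_6} form a chain of 3 nodes with a double edge at one end; the terminal node there is the unique long simple root (C_3). A semisimple Lie algebra decomposes uniquely as the direct sum of simple ideals, one per connected component of its Dynkin diagram, so g ≅ B_6 ⊕ C_3 (dimension 78 + 21 = 99).

B_6 ⊕ C_3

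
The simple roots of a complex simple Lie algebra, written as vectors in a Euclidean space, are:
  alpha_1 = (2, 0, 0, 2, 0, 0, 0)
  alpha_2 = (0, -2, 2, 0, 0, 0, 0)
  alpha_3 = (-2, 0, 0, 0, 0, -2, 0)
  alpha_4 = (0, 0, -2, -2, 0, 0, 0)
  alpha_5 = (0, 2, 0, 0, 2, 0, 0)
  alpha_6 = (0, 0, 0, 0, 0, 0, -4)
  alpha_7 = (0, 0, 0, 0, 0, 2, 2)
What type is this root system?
C_7

Compute the Cartan integers a_ij = 2(alpha_i, alpha_j)/(alpha_j, alpha_j); the resulting 7x7 Cartan matrix is
[[2, 0, -1, -1, 0, 0, 0], [0, 2, 0, -1, -1, 0, 0], [-1, 0, 2, 0, 0, 0, -1], [-1, -1, 0, 2, 0, 0, 0], [0, -1, 0, 0, 2, 0, 0], [0, 0, 0, 0, 0, 2, -2], [0, 0, -1, 0, 0, -1, 2]].
The roots have two lengths (squared-length ratio 2:1); the short ones are alpha_{1,2,3,4,5,7}. The associated Dynkin diagram is a chain of 7 nodes with a double edge at one end; the terminal node there is the unique long simple root (C_7), so the type is C_7 (the algebra sp(14)).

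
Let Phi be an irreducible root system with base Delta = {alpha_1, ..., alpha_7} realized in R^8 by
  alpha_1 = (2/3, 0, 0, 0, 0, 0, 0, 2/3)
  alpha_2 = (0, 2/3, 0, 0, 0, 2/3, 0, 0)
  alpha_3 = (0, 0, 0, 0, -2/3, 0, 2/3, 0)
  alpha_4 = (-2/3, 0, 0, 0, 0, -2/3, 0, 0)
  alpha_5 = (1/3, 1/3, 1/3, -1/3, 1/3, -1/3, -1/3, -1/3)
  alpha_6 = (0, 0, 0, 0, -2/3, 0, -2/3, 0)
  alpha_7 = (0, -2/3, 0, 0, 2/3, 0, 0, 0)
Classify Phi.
E_7

Compute the Cartan integers a_ij = 2(alpha_i, alpha_j)/(alpha_j, alpha_j); the resulting 7x7 Cartan matrix is
[[2, 0, 0, -1, 0, 0, 0], [0, 2, 0, -1, 0, 0, -1], [0, 0, 2, 0, -1, 0, -1], [-1, -1, 0, 2, 0, 0, 0], [0, 0, -1, 0, 2, 0, 0], [0, 0, 0, 0, 0, 2, -1], [0, -1, -1, 0, 0, -1, 2]].
All simple roots have the same length, so the diagram is simply laced. The associated Dynkin diagram is a chain of 6 nodes with one extra node attached to the third node from one end (E_7), so the type is E_7.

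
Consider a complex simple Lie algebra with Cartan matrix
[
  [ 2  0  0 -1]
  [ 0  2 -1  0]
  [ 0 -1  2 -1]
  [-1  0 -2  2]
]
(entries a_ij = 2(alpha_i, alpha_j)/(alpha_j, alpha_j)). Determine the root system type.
F_4

The matrix has rank 4 with 2's on the diagonal. Reading the off-diagonal entries as Dynkin edges (a single edge where a_ij = a_ji = -1; a double or triple edge where a_ij * a_ji = 2 or 3), the diagram is a chain of 4 nodes with a double edge between the middle two (F_4). One simple-root ordering that puts it in standard form is (alpha_1, alpha_4, alpha_3, alpha_2). So the algebra is type F_4.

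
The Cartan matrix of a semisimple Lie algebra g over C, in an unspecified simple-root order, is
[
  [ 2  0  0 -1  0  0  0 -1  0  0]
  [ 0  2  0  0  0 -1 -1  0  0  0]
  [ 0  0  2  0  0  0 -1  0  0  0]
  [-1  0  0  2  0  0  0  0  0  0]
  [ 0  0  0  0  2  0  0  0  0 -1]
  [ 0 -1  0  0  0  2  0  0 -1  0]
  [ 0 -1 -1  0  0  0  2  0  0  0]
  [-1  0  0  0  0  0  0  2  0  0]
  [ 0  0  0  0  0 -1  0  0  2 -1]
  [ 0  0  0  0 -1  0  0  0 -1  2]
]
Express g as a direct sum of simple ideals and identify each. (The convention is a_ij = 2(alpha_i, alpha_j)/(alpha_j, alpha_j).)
A_3 + A_7

The diagram associated to this matrix has two connected components: the simple roots {alpha_1, alpha_4, alpha_8} form a chain of 3 nodes with single edges (A_3), and {alpha_2, alpha_3, alpha_5, alpha_6, alpha_7, alpha_9, alpha_10} form a chain of 7 nodes with single edges (A_7). A semisimple Lie algebra decomposes uniquely as the direct sum of simple ideals, one per connected component of its Dynkin diagram, so g ≅ A_3 ⊕ A_7 (dimension 15 + 63 = 78).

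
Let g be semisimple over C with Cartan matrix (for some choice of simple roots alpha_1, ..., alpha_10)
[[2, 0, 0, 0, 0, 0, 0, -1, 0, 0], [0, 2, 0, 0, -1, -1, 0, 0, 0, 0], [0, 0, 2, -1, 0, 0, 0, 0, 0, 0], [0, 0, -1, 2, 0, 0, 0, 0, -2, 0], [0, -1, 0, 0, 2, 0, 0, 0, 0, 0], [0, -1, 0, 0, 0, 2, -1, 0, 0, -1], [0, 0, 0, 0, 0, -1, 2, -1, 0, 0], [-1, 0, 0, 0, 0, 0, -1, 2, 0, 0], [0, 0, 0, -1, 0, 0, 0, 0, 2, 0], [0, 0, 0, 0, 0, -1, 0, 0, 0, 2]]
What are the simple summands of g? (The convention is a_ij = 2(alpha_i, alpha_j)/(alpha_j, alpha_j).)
The diagram associated to this matrix has two connected components: the simple roots {alpha_3, alpha_4, alpha_9} form a chain of 3 nodes with a double edge at one end; the terminal node there is the unique short simple root (B_3), and {alpha_1, alpha_2, alpha_5, alpha_6, alpha_7, alpha_8, alpha_10} form a chain of 6 nodes with one extra node attached to the third node from one end (E_7). A semisimple Lie algebra decomposes uniquely as the direct sum of simple ideals, one per connected component of its Dynkin diagram, so g ≅ B_3 ⊕ E_7 (dimension 21 + 133 = 154).

B3 + E7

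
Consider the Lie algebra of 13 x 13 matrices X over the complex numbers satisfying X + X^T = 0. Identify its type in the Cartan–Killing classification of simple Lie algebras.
B_6 (so(13))

This is so(13) with 13 odd, which has dimension 13(13-1)/2 = 78 and rank (13-1)/2 = 6. In the classification of classical Lie algebras, the orthogonal algebra so(2n+1) in an odd number of variables has type B_n; here n = 6, so the Dynkin diagram is a chain of 6 nodes with a double edge at one end; the terminal node there is the unique short simple root (B_6). Hence the type is B_6.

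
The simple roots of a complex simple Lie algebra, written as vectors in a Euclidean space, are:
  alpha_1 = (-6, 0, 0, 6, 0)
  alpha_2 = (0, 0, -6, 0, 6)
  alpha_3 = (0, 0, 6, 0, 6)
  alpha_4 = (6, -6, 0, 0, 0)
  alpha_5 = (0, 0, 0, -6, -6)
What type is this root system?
D_5

Compute the Cartan integers a_ij = 2(alpha_i, alpha_j)/(alpha_j, alpha_j); the resulting 5x5 Cartan matrix is
[[2, 0, 0, -1, -1], [0, 2, 0, 0, -1], [0, 0, 2, 0, -1], [-1, 0, 0, 2, 0], [-1, -1, -1, 0, 2]].
All simple roots have the same length, so the diagram is simply laced. The associated Dynkin diagram is a chain of 3 nodes with a fork of two nodes at one end (D_5), so the type is D_5 (the algebra so(10)).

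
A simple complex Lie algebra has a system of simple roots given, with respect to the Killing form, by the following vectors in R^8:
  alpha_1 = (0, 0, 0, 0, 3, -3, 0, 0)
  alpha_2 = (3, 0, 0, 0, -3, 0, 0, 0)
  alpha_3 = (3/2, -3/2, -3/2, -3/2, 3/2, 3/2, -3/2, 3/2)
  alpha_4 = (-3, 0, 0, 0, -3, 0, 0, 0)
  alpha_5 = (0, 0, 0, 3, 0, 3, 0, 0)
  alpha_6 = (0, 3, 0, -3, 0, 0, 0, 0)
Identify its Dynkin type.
Compute the Cartan integers a_ij = 2(alpha_i, alpha_j)/(alpha_j, alpha_j); the resulting 6x6 Cartan matrix is
[[2, -1, 0, -1, -1, 0], [-1, 2, 0, 0, 0, 0], [0, 0, 2, -1, 0, 0], [-1, 0, -1, 2, 0, 0], [-1, 0, 0, 0, 2, -1], [0, 0, 0, 0, -1, 2]].
All simple roots have the same length, so the diagram is simply laced. The associated Dynkin diagram is a chain of 5 nodes with one extra node attached to the third node from one end (E_6), so the type is E_6.

type E_6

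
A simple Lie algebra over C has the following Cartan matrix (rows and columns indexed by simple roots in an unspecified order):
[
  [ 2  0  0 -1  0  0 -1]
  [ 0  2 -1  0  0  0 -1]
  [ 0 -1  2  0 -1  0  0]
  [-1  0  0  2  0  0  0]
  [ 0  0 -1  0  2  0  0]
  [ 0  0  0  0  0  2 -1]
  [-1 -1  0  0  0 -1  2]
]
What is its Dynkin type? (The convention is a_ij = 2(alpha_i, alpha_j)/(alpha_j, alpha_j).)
The matrix has rank 7 with 2's on the diagonal. Reading the off-diagonal entries as Dynkin edges (a single edge where a_ij = a_ji = -1; a double or triple edge where a_ij * a_ji = 2 or 3), the diagram is a chain of 6 nodes with one extra node attached to the third node from one end (E_7). One simple-root ordering that puts it in standard form is (alpha_4, alpha_6, alpha_1, alpha_7, alpha_2, alpha_3, alpha_5). So the algebra is type E_7.

type E_7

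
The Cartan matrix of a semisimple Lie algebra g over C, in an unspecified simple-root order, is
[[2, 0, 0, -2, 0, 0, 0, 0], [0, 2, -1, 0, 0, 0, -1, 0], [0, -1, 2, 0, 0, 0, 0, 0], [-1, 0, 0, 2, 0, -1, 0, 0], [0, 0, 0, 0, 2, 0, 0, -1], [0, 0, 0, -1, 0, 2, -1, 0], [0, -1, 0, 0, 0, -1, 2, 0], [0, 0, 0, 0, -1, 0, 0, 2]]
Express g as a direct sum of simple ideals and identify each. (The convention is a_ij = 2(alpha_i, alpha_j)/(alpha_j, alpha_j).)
A_2 + C_6

The diagram associated to this matrix has two connected components: the simple roots {alpha_5, alpha_8} form a chain of 2 nodes with single edges (A_2), and {alpha_1, alpha_2, alpha_3, alpha_4, alpha_6, alpha_7} form a chain of 6 nodes with a double edge at one end; the terminal node there is the unique long simple root (C_6). A semisimple Lie algebra decomposes uniquely as the direct sum of simple ideals, one per connected component of its Dynkin diagram, so g ≅ A_2 ⊕ C_6 (dimension 8 + 78 = 86).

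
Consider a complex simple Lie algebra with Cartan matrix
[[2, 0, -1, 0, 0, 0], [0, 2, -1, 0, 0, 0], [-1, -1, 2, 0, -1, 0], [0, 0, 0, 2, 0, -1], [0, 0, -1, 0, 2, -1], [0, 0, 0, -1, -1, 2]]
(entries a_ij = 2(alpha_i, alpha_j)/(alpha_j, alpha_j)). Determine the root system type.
type D_6

The matrix has rank 6 with 2's on the diagonal. Reading the off-diagonal entries as Dynkin edges (a single edge where a_ij = a_ji = -1; a double or triple edge where a_ij * a_ji = 2 or 3), the diagram is a chain of 4 nodes with a fork of two nodes at one end (D_6). One simple-root ordering that puts it in standard form is (alpha_4, alpha_6, alpha_5, alpha_3, alpha_1, alpha_2). So the algebra is type D_6, i.e. so(12).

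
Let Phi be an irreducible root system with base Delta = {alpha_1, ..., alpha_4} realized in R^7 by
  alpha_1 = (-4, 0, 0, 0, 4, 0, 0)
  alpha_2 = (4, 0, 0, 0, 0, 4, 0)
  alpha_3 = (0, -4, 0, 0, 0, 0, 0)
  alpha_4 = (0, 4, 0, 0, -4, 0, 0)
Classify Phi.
type B_4

Compute the Cartan integers a_ij = 2(alpha_i, alpha_j)/(alpha_j, alpha_j); the resulting 4x4 Cartan matrix is
[[2, -1, 0, -1], [-1, 2, 0, 0], [0, 0, 2, -1], [-1, 0, -2, 2]].
The roots have two lengths (squared-length ratio 2:1); the short ones are alpha_{3}. The associated Dynkin diagram is a chain of 4 nodes with a double edge at one end; the terminal node there is the unique short simple root (B_4), so the type is B_4 (the algebra so(9)).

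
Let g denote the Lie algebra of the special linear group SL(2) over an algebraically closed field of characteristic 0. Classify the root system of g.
This is sl(2), which has dimension 2^2 - 1 = 3 and rank 2 - 1 = 1 (a Cartan subalgebra is the diagonal traceless matrices). In the classification of classical Lie algebras, the special linear algebra sl(n+1) has type A_n; here n = 1, so the Dynkin diagram is a chain of 1 nodes with single edges (A_1). Hence the type is A_1.

A_1 (sl(2))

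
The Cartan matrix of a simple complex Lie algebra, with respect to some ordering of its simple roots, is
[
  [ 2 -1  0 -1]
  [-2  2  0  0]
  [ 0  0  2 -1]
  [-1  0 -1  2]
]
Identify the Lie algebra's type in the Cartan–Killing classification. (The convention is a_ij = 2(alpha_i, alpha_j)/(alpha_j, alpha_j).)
The matrix has rank 4 with 2's on the diagonal. Reading the off-diagonal entries as Dynkin edges (a single edge where a_ij = a_ji = -1; a double or triple edge where a_ij * a_ji = 2 or 3), the diagram is a chain of 4 nodes with a double edge at one end; the terminal node there is the unique long simple root (C_4). One simple-root ordering that puts it in standard form is (alpha_3, alpha_4, alpha_1, alpha_2). So the algebra is type C_4, i.e. sp(8).

type C_4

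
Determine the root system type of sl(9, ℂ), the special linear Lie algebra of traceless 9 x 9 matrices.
This is sl(9), which has dimension 9^2 - 1 = 80 and rank 9 - 1 = 8 (a Cartan subalgebra is the diagonal traceless matrices). In the classification of classical Lie algebras, the special linear algebra sl(n+1) has type A_n; here n = 8, so the Dynkin diagram is a chain of 8 nodes with single edges (A_8). Hence the type is A_8.

type A_8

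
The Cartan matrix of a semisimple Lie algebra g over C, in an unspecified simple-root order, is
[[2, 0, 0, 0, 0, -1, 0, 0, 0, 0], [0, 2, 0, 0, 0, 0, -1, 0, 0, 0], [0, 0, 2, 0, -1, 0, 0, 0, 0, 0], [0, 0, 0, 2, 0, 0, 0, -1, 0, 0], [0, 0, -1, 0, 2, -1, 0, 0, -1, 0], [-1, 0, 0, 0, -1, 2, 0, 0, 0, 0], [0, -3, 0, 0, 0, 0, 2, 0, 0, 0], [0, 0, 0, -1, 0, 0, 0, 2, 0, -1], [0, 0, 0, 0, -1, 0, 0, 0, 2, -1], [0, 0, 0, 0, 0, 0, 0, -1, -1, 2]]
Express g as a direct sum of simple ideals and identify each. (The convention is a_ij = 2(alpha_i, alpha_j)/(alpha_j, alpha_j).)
The diagram associated to this matrix has two connected components: the simple roots {alpha_1, alpha_3, alpha_4, alpha_5, alpha_6, alpha_8, alpha_9, alpha_10} form a chain of 7 nodes with one extra node attached to the third node from one end (E_8), and {alpha_2, alpha_7} form two nodes joined by a triple edge (G_2). A semisimple Lie algebra decomposes uniquely as the direct sum of simple ideals, one per connected component of its Dynkin diagram, so g ≅ E_8 ⊕ G_2 (dimension 248 + 14 = 262).

E8 ⊕ G2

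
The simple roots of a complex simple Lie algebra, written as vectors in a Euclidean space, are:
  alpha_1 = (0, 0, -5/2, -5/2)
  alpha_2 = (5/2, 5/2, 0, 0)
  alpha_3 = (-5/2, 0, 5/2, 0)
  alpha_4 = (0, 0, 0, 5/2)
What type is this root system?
B_4

Compute the Cartan integers a_ij = 2(alpha_i, alpha_j)/(alpha_j, alpha_j); the resulting 4x4 Cartan matrix is
[[2, 0, -1, -2], [0, 2, -1, 0], [-1, -1, 2, 0], [-1, 0, 0, 2]].
The roots have two lengths (squared-length ratio 2:1); the short ones are alpha_{4}. The associated Dynkin diagram is a chain of 4 nodes with a double edge at one end; the terminal node there is the unique short simple root (B_4), so the type is B_4 (the algebra so(9)).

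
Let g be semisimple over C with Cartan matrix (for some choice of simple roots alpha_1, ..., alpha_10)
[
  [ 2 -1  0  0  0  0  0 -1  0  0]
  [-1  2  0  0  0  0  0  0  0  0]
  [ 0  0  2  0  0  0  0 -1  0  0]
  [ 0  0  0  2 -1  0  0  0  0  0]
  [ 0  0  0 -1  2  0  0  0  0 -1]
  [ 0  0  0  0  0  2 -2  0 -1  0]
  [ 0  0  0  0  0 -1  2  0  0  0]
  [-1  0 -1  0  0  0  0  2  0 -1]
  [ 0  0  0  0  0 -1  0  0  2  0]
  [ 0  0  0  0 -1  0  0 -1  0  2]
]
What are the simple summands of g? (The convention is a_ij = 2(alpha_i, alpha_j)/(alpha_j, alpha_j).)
The diagram associated to this matrix has two connected components: the simple roots {alpha_6, alpha_7, alpha_9} form a chain of 3 nodes with a double edge at one end; the terminal node there is the unique short simple root (B_3), and {alpha_1, alpha_2, alpha_3, alpha_4, alpha_5, alpha_8, alpha_10} form a chain of 6 nodes with one extra node attached to the third node from one end (E_7). A semisimple Lie algebra decomposes uniquely as the direct sum of simple ideals, one per connected component of its Dynkin diagram, so g ≅ B_3 ⊕ E_7 (dimension 21 + 133 = 154).

type B_3 + type E_7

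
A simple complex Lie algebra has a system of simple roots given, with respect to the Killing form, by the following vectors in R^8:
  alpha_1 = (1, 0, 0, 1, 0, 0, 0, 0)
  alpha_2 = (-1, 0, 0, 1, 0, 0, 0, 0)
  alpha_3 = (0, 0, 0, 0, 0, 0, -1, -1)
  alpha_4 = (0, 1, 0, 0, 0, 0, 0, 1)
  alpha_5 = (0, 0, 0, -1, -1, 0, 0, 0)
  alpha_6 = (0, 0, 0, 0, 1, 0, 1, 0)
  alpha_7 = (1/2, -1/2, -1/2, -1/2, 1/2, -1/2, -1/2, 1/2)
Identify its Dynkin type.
Compute the Cartan integers a_ij = 2(alpha_i, alpha_j)/(alpha_j, alpha_j); the resulting 7x7 Cartan matrix is
[[2, 0, 0, 0, -1, 0, 0], [0, 2, 0, 0, -1, 0, -1], [0, 0, 2, -1, 0, -1, 0], [0, 0, -1, 2, 0, 0, 0], [-1, -1, 0, 0, 2, -1, 0], [0, 0, -1, 0, -1, 2, 0], [0, -1, 0, 0, 0, 0, 2]].
All simple roots have the same length, so the diagram is simply laced. The associated Dynkin diagram is a chain of 6 nodes with one extra node attached to the third node from one end (E_7), so the type is E_7.

E_7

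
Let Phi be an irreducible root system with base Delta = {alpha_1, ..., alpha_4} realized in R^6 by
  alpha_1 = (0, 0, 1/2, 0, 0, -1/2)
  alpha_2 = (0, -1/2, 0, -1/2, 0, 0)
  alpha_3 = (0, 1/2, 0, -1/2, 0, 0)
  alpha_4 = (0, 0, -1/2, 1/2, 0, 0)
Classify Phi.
D_4

Compute the Cartan integers a_ij = 2(alpha_i, alpha_j)/(alpha_j, alpha_j); the resulting 4x4 Cartan matrix is
[[2, 0, 0, -1], [0, 2, 0, -1], [0, 0, 2, -1], [-1, -1, -1, 2]].
All simple roots have the same length, so the diagram is simply laced. The associated Dynkin diagram is a chain of 2 nodes with a fork of two nodes at one end (D_4), so the type is D_4 (the algebra so(8)).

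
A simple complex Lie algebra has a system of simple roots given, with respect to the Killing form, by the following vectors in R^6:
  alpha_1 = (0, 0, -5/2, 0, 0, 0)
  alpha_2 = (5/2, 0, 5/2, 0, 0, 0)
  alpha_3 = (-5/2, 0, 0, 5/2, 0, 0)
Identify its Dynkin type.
Compute the Cartan integers a_ij = 2(alpha_i, alpha_j)/(alpha_j, alpha_j); the resulting 3x3 Cartan matrix is
[[2, -1, 0], [-2, 2, -1], [0, -1, 2]].
The roots have two lengths (squared-length ratio 2:1); the short ones are alpha_{1}. The associated Dynkin diagram is a chain of 3 nodes with a double edge at one end; the terminal node there is the unique short simple root (B_3), so the type is B_3 (the algebra so(7)).

B_3 (so(7))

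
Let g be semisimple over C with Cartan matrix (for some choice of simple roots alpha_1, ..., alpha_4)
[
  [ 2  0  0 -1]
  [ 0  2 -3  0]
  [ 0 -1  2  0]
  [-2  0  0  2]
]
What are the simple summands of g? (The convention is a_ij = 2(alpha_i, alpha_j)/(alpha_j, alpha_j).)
type B_2 ⊕ type G_2

The diagram associated to this matrix has two connected components: the simple roots {alpha_1, alpha_4} form a chain of 2 nodes with a double edge at one end; the terminal node there is the unique short simple root (B_2), and {alpha_2, alpha_3} form two nodes joined by a triple edge (G_2). A semisimple Lie algebra decomposes uniquely as the direct sum of simple ideals, one per connected component of its Dynkin diagram, so g ≅ B_2 ⊕ G_2 (dimension 10 + 14 = 24).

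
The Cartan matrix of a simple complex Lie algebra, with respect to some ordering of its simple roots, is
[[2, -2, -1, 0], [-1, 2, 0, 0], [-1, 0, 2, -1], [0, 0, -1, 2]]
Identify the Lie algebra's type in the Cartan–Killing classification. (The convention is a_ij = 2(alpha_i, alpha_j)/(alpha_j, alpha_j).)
The matrix has rank 4 with 2's on the diagonal. Reading the off-diagonal entries as Dynkin edges (a single edge where a_ij = a_ji = -1; a double or triple edge where a_ij * a_ji = 2 or 3), the diagram is a chain of 4 nodes with a double edge at one end; the terminal node there is the unique short simple root (B_4). One simple-root ordering that puts it in standard form is (alpha_4, alpha_3, alpha_1, alpha_2). So the algebra is type B_4, i.e. so(9).

type B_4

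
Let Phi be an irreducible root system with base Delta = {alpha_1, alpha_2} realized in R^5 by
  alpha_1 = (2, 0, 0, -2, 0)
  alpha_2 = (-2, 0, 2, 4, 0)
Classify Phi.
Compute the Cartan integers a_ij = 2(alpha_i, alpha_j)/(alpha_j, alpha_j); the resulting 2x2 Cartan matrix is
[[2, -1], [-3, 2]].
The roots have two lengths (squared-length ratio 3:1); the short ones are alpha_{1}. The associated Dynkin diagram is two nodes joined by a triple edge (G_2), so the type is G_2.

type G_2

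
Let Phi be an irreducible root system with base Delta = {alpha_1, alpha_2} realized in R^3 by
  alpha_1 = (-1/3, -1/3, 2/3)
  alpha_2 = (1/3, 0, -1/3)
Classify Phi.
Compute the Cartan integers a_ij = 2(alpha_i, alpha_j)/(alpha_j, alpha_j); the resulting 2x2 Cartan matrix is
[[2, -3], [-1, 2]].
The roots have two lengths (squared-length ratio 3:1); the short ones are alpha_{2}. The associated Dynkin diagram is two nodes joined by a triple edge (G_2), so the type is G_2.

type G_2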